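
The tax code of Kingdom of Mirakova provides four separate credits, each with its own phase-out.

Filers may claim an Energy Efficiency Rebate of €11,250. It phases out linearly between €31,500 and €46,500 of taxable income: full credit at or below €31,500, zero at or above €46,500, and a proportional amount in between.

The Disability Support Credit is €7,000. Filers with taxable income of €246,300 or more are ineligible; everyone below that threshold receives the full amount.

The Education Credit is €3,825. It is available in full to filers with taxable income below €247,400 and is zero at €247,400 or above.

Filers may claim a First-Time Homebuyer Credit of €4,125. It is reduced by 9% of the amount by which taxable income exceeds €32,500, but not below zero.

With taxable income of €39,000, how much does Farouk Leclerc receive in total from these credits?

€19,990

Energy Efficiency Rebate: €39,000 is €7,500 into a €15,000 phase-out range, leaving 7,500/15,000 of the credit: €11,250 × 7,500/15,000 = €5,625.
Disability Support Credit: €39,000 is below the €246,300 cutoff, so the full €7,000 applies.
Education Credit: €39,000 is below the €247,400 cutoff, so the full €3,825 applies.
First-Time Homebuyer Credit: 9% of the €6,500 excess over €32,500 is €585; credit = €4,125 − €585 = €3,540.
Total: €5,625 + €7,000 + €3,825 + €3,540 = €19,990.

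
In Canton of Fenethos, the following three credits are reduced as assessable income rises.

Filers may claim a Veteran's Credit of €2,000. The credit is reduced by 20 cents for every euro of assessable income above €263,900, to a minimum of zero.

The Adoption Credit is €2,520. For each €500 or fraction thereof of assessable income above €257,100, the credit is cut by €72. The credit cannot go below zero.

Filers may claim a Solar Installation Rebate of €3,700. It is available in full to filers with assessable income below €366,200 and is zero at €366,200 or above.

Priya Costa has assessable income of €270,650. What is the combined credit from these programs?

Veteran's Credit: 20% of the €6,750 excess over €263,900 is €1,350; credit = €2,000 − €1,350 = €650.
Adoption Credit: income exceeds €257,100 by €13,550, which is 28 full-or-partial €500 increments; reduction = 28 × €72 = €2,016, leaving €504.
Solar Installation Rebate: €270,650 is below the €366,200 cutoff, so the full €3,700 applies.
Total: €650 + €504 + €3,700 = €4,854.

€4,854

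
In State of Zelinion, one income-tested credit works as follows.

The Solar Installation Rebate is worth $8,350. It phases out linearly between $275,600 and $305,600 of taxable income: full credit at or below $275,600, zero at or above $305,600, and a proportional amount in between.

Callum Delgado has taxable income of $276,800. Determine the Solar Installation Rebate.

Solar Installation Rebate: $276,800 is $1,200 into a $30,000 phase-out range, leaving 28,800/30,000 of the credit: $8,350 × 28,800/30,000 = $8,016.

$8,016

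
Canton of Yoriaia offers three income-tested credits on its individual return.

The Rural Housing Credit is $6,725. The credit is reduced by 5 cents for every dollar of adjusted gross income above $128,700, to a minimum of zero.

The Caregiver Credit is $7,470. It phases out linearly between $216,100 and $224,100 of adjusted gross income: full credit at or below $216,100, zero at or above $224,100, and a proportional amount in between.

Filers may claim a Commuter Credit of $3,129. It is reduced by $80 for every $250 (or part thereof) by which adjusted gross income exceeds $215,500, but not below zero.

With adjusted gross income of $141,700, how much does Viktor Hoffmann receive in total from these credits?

Rural Housing Credit: 5% of the $13,000 excess over $128,700 is $650; credit = $6,725 − $650 = $6,075.
Caregiver Credit: $141,700 is at or below the $216,100 threshold, so the full $7,470 applies.
Commuter Credit: $141,700 is at or below the $215,500 threshold, so the full $3,129 applies.
Total: $6,075 + $7,470 + $3,129 = $16,674.

$16,674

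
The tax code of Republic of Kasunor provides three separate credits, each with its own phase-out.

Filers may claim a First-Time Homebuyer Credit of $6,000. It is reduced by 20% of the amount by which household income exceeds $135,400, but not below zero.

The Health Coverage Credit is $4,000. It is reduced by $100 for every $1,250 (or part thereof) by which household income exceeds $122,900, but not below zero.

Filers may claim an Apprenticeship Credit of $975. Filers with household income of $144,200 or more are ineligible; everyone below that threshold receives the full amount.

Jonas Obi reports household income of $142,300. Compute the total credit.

$7,995

First-Time Homebuyer Credit: 20% of the $6,900 excess over $135,400 is $1,380; credit = $6,000 − $1,380 = $4,620.
Health Coverage Credit: income exceeds $122,900 by $19,400, which is 16 full-or-partial $1,250 increments; reduction = 16 × $100 = $1,600, leaving $2,400.
Apprenticeship Credit: $142,300 is below the $144,200 cutoff, so the full $975 applies.
Total: $4,620 + $2,400 + $975 = $7,995.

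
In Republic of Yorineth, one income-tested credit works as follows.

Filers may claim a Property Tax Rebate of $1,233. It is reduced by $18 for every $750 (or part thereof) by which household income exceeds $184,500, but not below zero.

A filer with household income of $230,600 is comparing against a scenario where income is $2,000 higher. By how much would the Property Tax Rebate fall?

$54

At $230,600 — income exceeds $184,500 by $46,100, which is 62 full-or-partial $750 increments; reduction = 62 × $18 = $1,116, leaving $117.
At $232,600 — income exceeds $184,500 by $48,100, which is 65 full-or-partial $750 increments; reduction = 65 × $18 = $1,170, leaving $63.
Lost: $117 − $63 = $54.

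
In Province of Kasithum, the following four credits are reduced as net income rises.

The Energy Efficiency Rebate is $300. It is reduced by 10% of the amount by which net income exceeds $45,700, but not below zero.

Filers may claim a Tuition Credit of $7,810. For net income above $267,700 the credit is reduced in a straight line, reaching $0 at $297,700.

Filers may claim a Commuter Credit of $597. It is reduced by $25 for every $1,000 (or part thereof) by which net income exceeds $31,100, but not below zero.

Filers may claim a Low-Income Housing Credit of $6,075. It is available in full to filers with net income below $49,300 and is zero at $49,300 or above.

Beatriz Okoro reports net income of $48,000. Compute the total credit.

Energy Efficiency Rebate: 10% of the $2,300 excess over $45,700 is $230; credit = $300 − $230 = $70.
Tuition Credit: $48,000 is at or below the $267,700 threshold, so the full $7,810 applies.
Commuter Credit: income exceeds $31,100 by $16,900, which is 17 full-or-partial $1,000 increments; reduction = 17 × $25 = $425, leaving $172.
Low-Income Housing Credit: $48,000 is below the $49,300 cutoff, so the full $6,075 applies.
Total: $70 + $7,810 + $172 + $6,075 = $14,127.

$14,127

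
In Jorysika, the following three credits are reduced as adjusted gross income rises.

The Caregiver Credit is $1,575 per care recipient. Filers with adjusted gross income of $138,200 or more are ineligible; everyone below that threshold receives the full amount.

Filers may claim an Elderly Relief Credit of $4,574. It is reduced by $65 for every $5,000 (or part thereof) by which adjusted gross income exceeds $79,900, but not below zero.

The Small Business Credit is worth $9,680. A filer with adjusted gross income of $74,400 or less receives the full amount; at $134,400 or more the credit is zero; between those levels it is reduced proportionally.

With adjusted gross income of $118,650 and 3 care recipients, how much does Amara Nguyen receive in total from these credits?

Caregiver Credit: base = 3 × $1,575 = $4,725. $118,650 is below the $138,200 cutoff, so the full $4,725 applies.
Elderly Relief Credit: income exceeds $79,900 by $38,750, which is 8 full-or-partial $5,000 increments; reduction = 8 × $65 = $520, leaving $4,054.
Small Business Credit: $118,650 is $44,250 into a $60,000 phase-out range, leaving 15,750/60,000 of the credit: $9,680 × 15,750/60,000 = $2,541.
Total: $4,725 + $4,054 + $2,541 = $11,320.

$11,320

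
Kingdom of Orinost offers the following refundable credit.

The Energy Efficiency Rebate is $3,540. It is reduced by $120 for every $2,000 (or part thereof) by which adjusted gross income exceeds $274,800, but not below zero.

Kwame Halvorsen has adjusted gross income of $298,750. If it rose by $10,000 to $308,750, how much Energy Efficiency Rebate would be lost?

$600

At $298,750 — income exceeds $274,800 by $23,950, which is 12 full-or-partial $2,000 increments; reduction = 12 × $120 = $1,440, leaving $2,100.
At $308,750 — income exceeds $274,800 by $33,950, which is 17 full-or-partial $2,000 increments; reduction = 17 × $120 = $2,040, leaving $1,500.
Lost: $2,100 − $1,500 = $600.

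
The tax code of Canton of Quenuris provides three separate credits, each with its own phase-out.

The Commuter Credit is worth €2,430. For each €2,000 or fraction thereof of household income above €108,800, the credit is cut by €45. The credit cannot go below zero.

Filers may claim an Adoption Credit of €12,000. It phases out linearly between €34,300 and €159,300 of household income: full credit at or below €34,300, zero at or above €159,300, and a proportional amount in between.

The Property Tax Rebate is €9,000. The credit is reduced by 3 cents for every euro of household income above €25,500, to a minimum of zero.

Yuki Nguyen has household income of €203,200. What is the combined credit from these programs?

€3,939

Commuter Credit: income exceeds €108,800 by €94,400, which is 48 full-or-partial €2,000 increments; reduction = 48 × €45 = €2,160, leaving €270.
Adoption Credit: €203,200 is at or above €159,300, so the credit is €0.
Property Tax Rebate: 3% of the €177,700 excess over €25,500 is €5,331; credit = €9,000 − €5,331 = €3,669.
Total: €270 + €0 + €3,669 = €3,939.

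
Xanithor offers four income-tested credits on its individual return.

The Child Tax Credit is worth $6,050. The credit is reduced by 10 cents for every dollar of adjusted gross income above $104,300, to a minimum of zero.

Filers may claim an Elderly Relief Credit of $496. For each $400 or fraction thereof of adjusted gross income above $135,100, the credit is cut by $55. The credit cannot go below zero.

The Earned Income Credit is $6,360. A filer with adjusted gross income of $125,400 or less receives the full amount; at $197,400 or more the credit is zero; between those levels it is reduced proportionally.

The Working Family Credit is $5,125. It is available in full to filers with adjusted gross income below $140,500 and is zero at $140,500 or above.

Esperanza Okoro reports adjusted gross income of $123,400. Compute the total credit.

Child Tax Credit: 10% of the $19,100 excess over $104,300 is $1,910; credit = $6,050 − $1,910 = $4,140.
Elderly Relief Credit: $123,400 is at or below the $135,100 threshold, so the full $496 applies.
Earned Income Credit: $123,400 is at or below the $125,400 threshold, so the full $6,360 applies.
Working Family Credit: $123,400 is below the $140,500 cutoff, so the full $5,125 applies.
Total: $4,140 + $496 + $6,360 + $5,125 = $16,121.

$16,121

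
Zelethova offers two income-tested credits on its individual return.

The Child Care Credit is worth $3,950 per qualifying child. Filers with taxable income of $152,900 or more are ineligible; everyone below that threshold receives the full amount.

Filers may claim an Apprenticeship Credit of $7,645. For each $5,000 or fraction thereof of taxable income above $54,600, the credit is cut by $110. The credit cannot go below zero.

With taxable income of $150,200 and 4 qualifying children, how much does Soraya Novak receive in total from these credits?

Child Care Credit: base = 4 × $3,950 = $15,800. $150,200 is below the $152,900 cutoff, so the full $15,800 applies.
Apprenticeship Credit: income exceeds $54,600 by $95,600, which is 20 full-or-partial $5,000 increments; reduction = 20 × $110 = $2,200, leaving $5,445.
Total: $15,800 + $5,445 = $21,245.

$21,245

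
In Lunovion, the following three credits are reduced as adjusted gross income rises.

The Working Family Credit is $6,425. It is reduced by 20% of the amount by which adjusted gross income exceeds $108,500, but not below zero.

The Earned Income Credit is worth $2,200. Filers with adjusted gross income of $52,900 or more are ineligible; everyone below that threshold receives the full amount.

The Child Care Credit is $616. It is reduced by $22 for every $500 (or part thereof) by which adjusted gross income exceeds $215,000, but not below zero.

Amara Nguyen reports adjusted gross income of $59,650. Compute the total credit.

$7,041

Working Family Credit: $59,650 is at or below the $108,500 threshold, so the full $6,425 applies.
Earned Income Credit: $59,650 meets or exceeds the $52,900 cutoff, so the credit is $0.
Child Care Credit: $59,650 is at or below the $215,000 threshold, so the full $616 applies.
Total: $6,425 + $0 + $616 = $7,041.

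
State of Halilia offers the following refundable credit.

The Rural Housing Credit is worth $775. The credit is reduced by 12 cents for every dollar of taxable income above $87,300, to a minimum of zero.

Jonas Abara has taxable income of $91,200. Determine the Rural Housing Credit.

$307

Rural Housing Credit: 12% of the $3,900 excess over $87,300 is $468; credit = $775 − $468 = $307.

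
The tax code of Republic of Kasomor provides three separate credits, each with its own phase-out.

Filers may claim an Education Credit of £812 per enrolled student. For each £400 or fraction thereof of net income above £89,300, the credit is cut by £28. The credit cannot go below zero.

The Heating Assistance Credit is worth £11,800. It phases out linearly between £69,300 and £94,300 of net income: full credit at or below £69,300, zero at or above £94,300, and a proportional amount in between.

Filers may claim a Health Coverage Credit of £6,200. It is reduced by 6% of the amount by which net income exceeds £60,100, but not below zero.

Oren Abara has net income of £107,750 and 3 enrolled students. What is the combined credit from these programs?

£4,461

Education Credit: base = 3 × £812 = £2,436. income exceeds £89,300 by £18,450, which is 47 full-or-partial £400 increments; reduction = 47 × £28 = £1,316, leaving £1,120.
Heating Assistance Credit: £107,750 is at or above £94,300, so the credit is £0.
Health Coverage Credit: 6% of the £47,650 excess over £60,100 is £2,859; credit = £6,200 − £2,859 = £3,341.
Total: £1,120 + £0 + £3,341 = £4,461.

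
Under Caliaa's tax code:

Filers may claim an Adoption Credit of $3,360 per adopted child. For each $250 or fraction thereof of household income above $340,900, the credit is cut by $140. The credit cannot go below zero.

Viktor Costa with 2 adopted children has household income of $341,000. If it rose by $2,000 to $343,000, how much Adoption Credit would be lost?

$1,120

At $341,000 — base = 2 × $3,360 = $6,720. income exceeds $340,900 by $100, which is 1 full-or-partial $250 increment; reduction = 1 × $140 = $140, leaving $6,580.
At $343,000 — base = 2 × $3,360 = $6,720. income exceeds $340,900 by $2,100, which is 9 full-or-partial $250 increments; reduction = 9 × $140 = $1,260, leaving $5,460.
Lost: $6,580 − $5,460 = $1,120.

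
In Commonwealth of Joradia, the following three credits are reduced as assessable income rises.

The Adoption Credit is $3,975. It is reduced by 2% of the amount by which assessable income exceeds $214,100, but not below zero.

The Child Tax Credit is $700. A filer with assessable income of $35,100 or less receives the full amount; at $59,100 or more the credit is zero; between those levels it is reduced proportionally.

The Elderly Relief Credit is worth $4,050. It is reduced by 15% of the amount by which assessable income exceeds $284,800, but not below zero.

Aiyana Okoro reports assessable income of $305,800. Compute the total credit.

Adoption Credit: 2% of the $91,700 excess over $214,100 is $1,834; credit = $3,975 − $1,834 = $2,141.
Child Tax Credit: $305,800 is at or above $59,100, so the credit is $0.
Elderly Relief Credit: 15% of the $21,000 excess over $284,800 is $3,150; credit = $4,050 − $3,150 = $900.
Total: $2,141 + $0 + $900 = $3,041.

$3,041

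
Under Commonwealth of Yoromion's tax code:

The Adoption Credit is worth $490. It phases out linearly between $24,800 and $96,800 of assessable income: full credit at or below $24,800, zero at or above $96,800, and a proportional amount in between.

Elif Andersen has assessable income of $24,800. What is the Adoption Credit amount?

Adoption Credit: $24,800 is at or below the $24,800 threshold, so the full $490 applies.

$490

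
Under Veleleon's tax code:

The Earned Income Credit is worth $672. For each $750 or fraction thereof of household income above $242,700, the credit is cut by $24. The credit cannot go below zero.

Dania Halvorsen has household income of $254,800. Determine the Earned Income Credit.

Earned Income Credit: income exceeds $242,700 by $12,100, which is 17 full-or-partial $750 increments; reduction = 17 × $24 = $408, leaving $264.

$264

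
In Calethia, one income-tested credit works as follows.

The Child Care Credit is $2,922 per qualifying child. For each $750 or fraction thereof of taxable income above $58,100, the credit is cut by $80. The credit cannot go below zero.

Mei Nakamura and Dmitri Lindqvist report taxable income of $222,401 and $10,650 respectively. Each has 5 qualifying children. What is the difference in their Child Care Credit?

$14,610

Mei ($222,401): Child Care Credit: base = 5 × $2,922 = $14,610. income exceeds $58,100 by $164,301 → 220 increments × $80 = $17,600 ≥ base, so the credit is $0.
Dmitri ($10,650): Child Care Credit: base = 5 × $2,922 = $14,610. $10,650 is at or below the $58,100 threshold, so the full $14,610 applies.
Difference: |$0 − $14,610| = $14,610.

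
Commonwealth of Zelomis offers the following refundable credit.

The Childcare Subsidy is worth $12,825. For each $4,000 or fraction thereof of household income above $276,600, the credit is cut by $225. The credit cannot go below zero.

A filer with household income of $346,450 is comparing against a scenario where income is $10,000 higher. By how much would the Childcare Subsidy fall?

At $346,450 — income exceeds $276,600 by $69,850, which is 18 full-or-partial $4,000 increments; reduction = 18 × $225 = $4,050, leaving $8,775.
At $356,450 — income exceeds $276,600 by $79,850, which is 20 full-or-partial $4,000 increments; reduction = 20 × $225 = $4,500, leaving $8,325.
Lost: $8,775 − $8,325 = $450.

$450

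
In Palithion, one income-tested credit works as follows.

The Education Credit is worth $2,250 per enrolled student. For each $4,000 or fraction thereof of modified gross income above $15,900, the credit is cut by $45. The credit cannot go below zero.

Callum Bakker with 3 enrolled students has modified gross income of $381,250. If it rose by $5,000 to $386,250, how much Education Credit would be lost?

$45

At $381,250 — base = 3 × $2,250 = $6,750. income exceeds $15,900 by $365,350, which is 92 full-or-partial $4,000 increments; reduction = 92 × $45 = $4,140, leaving $2,610.
At $386,250 — base = 3 × $2,250 = $6,750. income exceeds $15,900 by $370,350, which is 93 full-or-partial $4,000 increments; reduction = 93 × $45 = $4,185, leaving $2,565.
Lost: $2,610 − $2,565 = $45.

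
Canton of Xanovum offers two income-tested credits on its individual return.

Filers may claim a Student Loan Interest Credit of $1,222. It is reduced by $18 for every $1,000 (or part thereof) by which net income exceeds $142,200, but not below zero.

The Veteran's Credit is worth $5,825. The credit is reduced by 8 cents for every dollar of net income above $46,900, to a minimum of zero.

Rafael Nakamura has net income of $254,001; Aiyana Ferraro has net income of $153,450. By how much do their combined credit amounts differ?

Rafael ($254,001): Student Loan Interest Credit: income exceeds $142,200 by $111,801 → 112 increments × $18 = $2,016 ≥ base, so the credit is $0. Veteran's Credit: 8% of the $207,101 excess over $46,900 is $16,568.08 ≥ base, so the credit is $0. total $0 + $0 = $0
Aiyana ($153,450): Student Loan Interest Credit: income exceeds $142,200 by $11,250, which is 12 full-or-partial $1,000 increments; reduction = 12 × $18 = $216, leaving $1,006. Veteran's Credit: 8% of the $106,550 excess over $46,900 is $8,524 ≥ base, so the credit is $0. total $1,006 + $0 = $1,006
Difference: |$0 − $1,006| = $1,006.

$1,006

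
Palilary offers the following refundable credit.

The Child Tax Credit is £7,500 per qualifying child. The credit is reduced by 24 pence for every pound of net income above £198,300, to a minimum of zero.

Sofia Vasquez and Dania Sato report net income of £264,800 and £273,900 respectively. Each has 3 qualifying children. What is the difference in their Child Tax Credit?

£2,184

Sofia (£264,800): Child Tax Credit: base = 3 × £7,500 = £22,500. 24% of the £66,500 excess over £198,300 is £15,960; credit = £22,500 − £15,960 = £6,540.
Dania (£273,900): Child Tax Credit: base = 3 × £7,500 = £22,500. 24% of the £75,600 excess over £198,300 is £18,144; credit = £22,500 − £18,144 = £4,356.
Difference: |£6,540 − £4,356| = £2,184.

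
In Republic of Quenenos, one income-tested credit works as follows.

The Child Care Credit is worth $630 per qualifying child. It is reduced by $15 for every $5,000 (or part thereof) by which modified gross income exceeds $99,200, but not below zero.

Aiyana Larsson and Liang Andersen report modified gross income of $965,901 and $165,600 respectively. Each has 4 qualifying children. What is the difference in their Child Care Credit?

$2,310

Aiyana ($965,901): Child Care Credit: base = 4 × $630 = $2,520. income exceeds $99,200 by $866,701 → 174 increments × $15 = $2,610 ≥ base, so the credit is $0.
Liang ($165,600): Child Care Credit: base = 4 × $630 = $2,520. income exceeds $99,200 by $66,400, which is 14 full-or-partial $5,000 increments; reduction = 14 × $15 = $210, leaving $2,310.
Difference: |$0 − $2,310| = $2,310.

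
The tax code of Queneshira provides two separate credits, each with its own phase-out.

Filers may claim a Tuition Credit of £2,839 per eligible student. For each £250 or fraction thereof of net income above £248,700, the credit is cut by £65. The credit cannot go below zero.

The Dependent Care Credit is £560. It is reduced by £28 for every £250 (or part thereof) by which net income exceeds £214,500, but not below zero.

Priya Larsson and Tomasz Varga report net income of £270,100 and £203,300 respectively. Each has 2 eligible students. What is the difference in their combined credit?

Priya (£270,100): Tuition Credit: base = 2 × £2,839 = £5,678. income exceeds £248,700 by £21,400, which is 86 full-or-partial £250 increments; reduction = 86 × £65 = £5,590, leaving £88. Dependent Care Credit: income exceeds £214,500 by £55,600 → 223 increments × £28 = £6,244 ≥ base, so the credit is £0. total £88 + £0 = £88
Tomasz (£203,300): Tuition Credit: base = 2 × £2,839 = £5,678. £203,300 is at or below the £248,700 threshold, so the full £5,678 applies. Dependent Care Credit: £203,300 is at or below the £214,500 threshold, so the full £560 applies. total £5,678 + £560 = £6,238
Difference: |£88 − £6,238| = £6,150.

£6,150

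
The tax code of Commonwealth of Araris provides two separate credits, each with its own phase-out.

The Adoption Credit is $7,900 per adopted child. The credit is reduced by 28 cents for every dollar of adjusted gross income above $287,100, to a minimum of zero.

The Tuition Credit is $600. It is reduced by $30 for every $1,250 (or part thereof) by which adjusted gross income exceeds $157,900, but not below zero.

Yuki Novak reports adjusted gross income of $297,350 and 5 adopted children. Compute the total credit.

Adoption Credit: base = 5 × $7,900 = $39,500. 28% of the $10,250 excess over $287,100 is $2,870; credit = $39,500 − $2,870 = $36,630.
Tuition Credit: income exceeds $157,900 by $139,450 → 112 increments × $30 = $3,360 ≥ base, so the credit is $0.
Total: $36,630 + $0 = $36,630.

$36,630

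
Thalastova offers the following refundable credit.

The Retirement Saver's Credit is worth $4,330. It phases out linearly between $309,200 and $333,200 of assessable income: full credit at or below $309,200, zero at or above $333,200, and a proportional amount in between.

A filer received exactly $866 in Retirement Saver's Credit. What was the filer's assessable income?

$866 is 866/4,330 of the full $4,330, so 3,464/4,330 of the $24,000 range has been used: income = $309,200 + $24,000 × 3,464/4,330 = $328,400.

$328,400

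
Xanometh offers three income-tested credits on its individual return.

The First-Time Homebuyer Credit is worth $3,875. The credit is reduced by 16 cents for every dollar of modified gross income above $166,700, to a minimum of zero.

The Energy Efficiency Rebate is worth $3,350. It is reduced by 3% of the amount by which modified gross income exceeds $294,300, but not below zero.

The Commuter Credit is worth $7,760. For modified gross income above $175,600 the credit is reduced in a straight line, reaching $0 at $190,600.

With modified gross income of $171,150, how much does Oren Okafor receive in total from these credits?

First-Time Homebuyer Credit: 16% of the $4,450 excess over $166,700 is $712; credit = $3,875 − $712 = $3,163.
Energy Efficiency Rebate: $171,150 is at or below the $294,300 threshold, so the full $3,350 applies.
Commuter Credit: $171,150 is at or below the $175,600 threshold, so the full $7,760 applies.
Total: $3,163 + $3,350 + $7,760 = $14,273.

$14,273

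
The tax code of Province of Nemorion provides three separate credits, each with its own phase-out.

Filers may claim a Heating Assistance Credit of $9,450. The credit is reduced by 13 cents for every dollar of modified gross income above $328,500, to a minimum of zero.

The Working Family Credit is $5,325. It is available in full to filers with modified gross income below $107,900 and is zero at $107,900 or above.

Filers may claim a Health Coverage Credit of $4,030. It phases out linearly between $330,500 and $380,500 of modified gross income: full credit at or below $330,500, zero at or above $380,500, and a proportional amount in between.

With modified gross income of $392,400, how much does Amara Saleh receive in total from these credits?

$1,143

Heating Assistance Credit: 13% of the $63,900 excess over $328,500 is $8,307; credit = $9,450 − $8,307 = $1,143.
Working Family Credit: $392,400 meets or exceeds the $107,900 cutoff, so the credit is $0.
Health Coverage Credit: $392,400 is at or above $380,500, so the credit is $0.
Total: $1,143 + $0 + $0 = $1,143.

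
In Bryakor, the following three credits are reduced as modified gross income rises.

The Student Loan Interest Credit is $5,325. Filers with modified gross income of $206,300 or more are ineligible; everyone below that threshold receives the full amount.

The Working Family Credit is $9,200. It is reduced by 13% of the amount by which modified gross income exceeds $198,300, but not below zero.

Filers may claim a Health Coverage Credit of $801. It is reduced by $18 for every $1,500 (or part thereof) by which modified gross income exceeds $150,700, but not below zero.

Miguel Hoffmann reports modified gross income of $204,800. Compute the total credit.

$13,815

Student Loan Interest Credit: $204,800 is below the $206,300 cutoff, so the full $5,325 applies.
Working Family Credit: 13% of the $6,500 excess over $198,300 is $845; credit = $9,200 − $845 = $8,355.
Health Coverage Credit: income exceeds $150,700 by $54,100, which is 37 full-or-partial $1,500 increments; reduction = 37 × $18 = $666, leaving $135.
Total: $5,325 + $8,355 + $135 = $13,815.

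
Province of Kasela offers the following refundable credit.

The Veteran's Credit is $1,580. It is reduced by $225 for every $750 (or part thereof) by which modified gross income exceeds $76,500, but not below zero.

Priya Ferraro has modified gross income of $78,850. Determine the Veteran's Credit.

$680

Veteran's Credit: income exceeds $76,500 by $2,350, which is 4 full-or-partial $750 increments; reduction = 4 × $225 = $900, leaving $680.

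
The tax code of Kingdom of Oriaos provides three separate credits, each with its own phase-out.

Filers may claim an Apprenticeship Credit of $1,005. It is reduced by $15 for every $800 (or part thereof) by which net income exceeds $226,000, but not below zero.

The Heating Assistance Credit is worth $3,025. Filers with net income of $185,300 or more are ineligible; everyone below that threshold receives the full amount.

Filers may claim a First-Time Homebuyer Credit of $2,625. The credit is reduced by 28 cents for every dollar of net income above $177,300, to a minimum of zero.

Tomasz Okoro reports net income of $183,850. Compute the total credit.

Apprenticeship Credit: $183,850 is at or below the $226,000 threshold, so the full $1,005 applies.
Heating Assistance Credit: $183,850 is below the $185,300 cutoff, so the full $3,025 applies.
First-Time Homebuyer Credit: 28% of the $6,550 excess over $177,300 is $1,834; credit = $2,625 − $1,834 = $791.
Total: $1,005 + $3,025 + $791 = $4,821.

$4,821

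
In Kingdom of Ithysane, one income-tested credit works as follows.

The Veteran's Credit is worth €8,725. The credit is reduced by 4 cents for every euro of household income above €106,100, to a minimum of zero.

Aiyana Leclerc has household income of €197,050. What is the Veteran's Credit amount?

Veteran's Credit: 4% of the €90,950 excess over €106,100 is €3,638; credit = €8,725 − €3,638 = €5,087.

€5,087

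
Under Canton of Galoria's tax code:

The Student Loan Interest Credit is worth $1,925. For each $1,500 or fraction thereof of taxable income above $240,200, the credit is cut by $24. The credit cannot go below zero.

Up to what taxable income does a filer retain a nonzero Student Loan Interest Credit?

$360,200

After 80 increments the reduction is 80 × $24 = $1,920, leaving $5; one more increment wipes it out. Increment 80 ends at excess 80 × $1,500 = $120,000, so the highest qualifying income is $240,200 + $120,000 = $360,200.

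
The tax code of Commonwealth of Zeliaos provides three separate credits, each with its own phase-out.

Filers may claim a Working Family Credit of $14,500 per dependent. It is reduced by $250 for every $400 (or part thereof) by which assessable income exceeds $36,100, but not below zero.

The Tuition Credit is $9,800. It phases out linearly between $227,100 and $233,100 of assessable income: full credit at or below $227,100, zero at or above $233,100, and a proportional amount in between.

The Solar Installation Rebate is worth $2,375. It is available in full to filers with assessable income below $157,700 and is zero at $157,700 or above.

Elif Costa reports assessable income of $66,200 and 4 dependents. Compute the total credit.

Working Family Credit: base = 4 × $14,500 = $58,000. income exceeds $36,100 by $30,100, which is 76 full-or-partial $400 increments; reduction = 76 × $250 = $19,000, leaving $39,000.
Tuition Credit: $66,200 is at or below the $227,100 threshold, so the full $9,800 applies.
Solar Installation Rebate: $66,200 is below the $157,700 cutoff, so the full $2,375 applies.
Total: $39,000 + $9,800 + $2,375 = $51,175.

$51,175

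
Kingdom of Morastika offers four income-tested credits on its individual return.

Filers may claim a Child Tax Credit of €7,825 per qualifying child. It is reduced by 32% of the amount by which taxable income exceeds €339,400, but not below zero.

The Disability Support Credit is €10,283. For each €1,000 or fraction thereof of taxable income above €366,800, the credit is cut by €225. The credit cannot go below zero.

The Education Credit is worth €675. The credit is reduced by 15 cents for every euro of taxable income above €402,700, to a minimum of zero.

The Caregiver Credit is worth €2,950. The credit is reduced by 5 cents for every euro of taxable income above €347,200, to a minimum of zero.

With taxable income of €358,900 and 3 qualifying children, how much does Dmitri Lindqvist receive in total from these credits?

€30,558

Child Tax Credit: base = 3 × €7,825 = €23,475. 32% of the €19,500 excess over €339,400 is €6,240; credit = €23,475 − €6,240 = €17,235.
Disability Support Credit: €358,900 is at or below the €366,800 threshold, so the full €10,283 applies.
Education Credit: €358,900 is at or below the €402,700 threshold, so the full €675 applies.
Caregiver Credit: 5% of the €11,700 excess over €347,200 is €585; credit = €2,950 − €585 = €2,365.
Total: €17,235 + €10,283 + €675 + €2,365 = €30,558.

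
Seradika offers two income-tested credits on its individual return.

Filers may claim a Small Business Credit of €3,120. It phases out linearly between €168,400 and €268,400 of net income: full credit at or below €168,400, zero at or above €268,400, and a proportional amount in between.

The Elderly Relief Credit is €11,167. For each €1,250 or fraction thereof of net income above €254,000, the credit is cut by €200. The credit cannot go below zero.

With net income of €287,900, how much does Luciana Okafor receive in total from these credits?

€5,567

Small Business Credit: €287,900 is at or above €268,400, so the credit is €0.
Elderly Relief Credit: income exceeds €254,000 by €33,900, which is 28 full-or-partial €1,250 increments; reduction = 28 × €200 = €5,600, leaving €5,567.
Total: €0 + €5,567 = €5,567.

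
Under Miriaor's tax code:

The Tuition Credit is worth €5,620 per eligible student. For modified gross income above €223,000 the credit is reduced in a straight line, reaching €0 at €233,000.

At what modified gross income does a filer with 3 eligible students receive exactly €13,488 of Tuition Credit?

€225,000

Full credit = 3 × €5,620 = €16,860.
€13,488 is 13,488/16,860 of the full €16,860, so 3,372/16,860 of the €10,000 range has been used: income = €223,000 + €10,000 × 3,372/16,860 = €225,000.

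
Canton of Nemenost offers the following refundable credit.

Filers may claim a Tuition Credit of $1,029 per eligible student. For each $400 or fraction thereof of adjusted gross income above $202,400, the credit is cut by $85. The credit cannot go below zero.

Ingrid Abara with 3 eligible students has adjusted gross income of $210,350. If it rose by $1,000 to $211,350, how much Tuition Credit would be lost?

At $210,350 — base = 3 × $1,029 = $3,087. income exceeds $202,400 by $7,950, which is 20 full-or-partial $400 increments; reduction = 20 × $85 = $1,700, leaving $1,387.
At $211,350 — base = 3 × $1,029 = $3,087. income exceeds $202,400 by $8,950, which is 23 full-or-partial $400 increments; reduction = 23 × $85 = $1,955, leaving $1,132.
Lost: $1,387 − $1,132 = $255.

$255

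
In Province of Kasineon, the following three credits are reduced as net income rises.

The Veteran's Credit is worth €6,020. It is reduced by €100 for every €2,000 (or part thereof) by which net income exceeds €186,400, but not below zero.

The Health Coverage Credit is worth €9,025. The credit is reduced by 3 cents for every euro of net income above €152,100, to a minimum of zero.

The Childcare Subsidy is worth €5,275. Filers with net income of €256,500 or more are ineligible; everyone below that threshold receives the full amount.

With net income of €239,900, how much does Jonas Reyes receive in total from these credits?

€14,986

Veteran's Credit: income exceeds €186,400 by €53,500, which is 27 full-or-partial €2,000 increments; reduction = 27 × €100 = €2,700, leaving €3,320.
Health Coverage Credit: 3% of the €87,800 excess over €152,100 is €2,634; credit = €9,025 − €2,634 = €6,391.
Childcare Subsidy: €239,900 is below the €256,500 cutoff, so the full €5,275 applies.
Total: €3,320 + €6,391 + €5,275 = €14,986.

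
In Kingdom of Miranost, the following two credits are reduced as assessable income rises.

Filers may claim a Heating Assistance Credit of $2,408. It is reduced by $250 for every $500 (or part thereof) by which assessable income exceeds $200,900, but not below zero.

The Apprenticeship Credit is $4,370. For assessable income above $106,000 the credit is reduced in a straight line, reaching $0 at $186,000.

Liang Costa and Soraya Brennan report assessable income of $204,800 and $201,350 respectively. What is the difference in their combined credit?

Liang ($204,800): Heating Assistance Credit: income exceeds $200,900 by $3,900, which is 8 full-or-partial $500 increments; reduction = 8 × $250 = $2,000, leaving $408. Apprenticeship Credit: $204,800 is at or above $186,000, so the credit is $0. total $408 + $0 = $408
Soraya ($201,350): Heating Assistance Credit: income exceeds $200,900 by $450, which is 1 full-or-partial $500 increment; reduction = 1 × $250 = $250, leaving $2,158. Apprenticeship Credit: $201,350 is at or above $186,000, so the credit is $0. total $2,158 + $0 = $2,158
Difference: |$408 − $2,158| = $1,750.

$1,750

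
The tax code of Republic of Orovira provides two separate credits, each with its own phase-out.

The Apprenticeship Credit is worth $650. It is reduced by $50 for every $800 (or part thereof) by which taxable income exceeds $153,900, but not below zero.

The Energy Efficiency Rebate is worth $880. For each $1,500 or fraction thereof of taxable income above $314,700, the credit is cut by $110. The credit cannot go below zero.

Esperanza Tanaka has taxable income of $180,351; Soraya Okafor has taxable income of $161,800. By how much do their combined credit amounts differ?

Esperanza ($180,351): Apprenticeship Credit: income exceeds $153,900 by $26,451 → 34 increments × $50 = $1,700 ≥ base, so the credit is $0. Energy Efficiency Rebate: $180,351 is at or below the $314,700 threshold, so the full $880 applies. total $0 + $880 = $880
Soraya ($161,800): Apprenticeship Credit: income exceeds $153,900 by $7,900, which is 10 full-or-partial $800 increments; reduction = 10 × $50 = $500, leaving $150. Energy Efficiency Rebate: $161,800 is at or below the $314,700 threshold, so the full $880 applies. total $150 + $880 = $1,030
Difference: |$880 − $1,030| = $150.

$150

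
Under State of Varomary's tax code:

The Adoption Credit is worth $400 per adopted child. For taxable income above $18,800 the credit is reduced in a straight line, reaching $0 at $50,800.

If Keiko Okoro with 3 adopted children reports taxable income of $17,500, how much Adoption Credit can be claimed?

Adoption Credit: base = 3 × $400 = $1,200. $17,500 is at or below the $18,800 threshold, so the full $1,200 applies.

$1,200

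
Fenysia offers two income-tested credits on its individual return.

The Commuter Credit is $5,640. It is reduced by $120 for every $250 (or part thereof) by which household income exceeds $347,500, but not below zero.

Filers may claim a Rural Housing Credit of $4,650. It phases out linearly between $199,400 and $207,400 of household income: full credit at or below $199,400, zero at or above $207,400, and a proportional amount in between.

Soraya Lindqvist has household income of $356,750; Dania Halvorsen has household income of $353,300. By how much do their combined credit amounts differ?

$1,560

Soraya ($356,750): Commuter Credit: income exceeds $347,500 by $9,250, which is 37 full-or-partial $250 increments; reduction = 37 × $120 = $4,440, leaving $1,200. Rural Housing Credit: $356,750 is at or above $207,400, so the credit is $0. total $1,200 + $0 = $1,200
Dania ($353,300): Commuter Credit: income exceeds $347,500 by $5,800, which is 24 full-or-partial $250 increments; reduction = 24 × $120 = $2,880, leaving $2,760. Rural Housing Credit: $353,300 is at or above $207,400, so the credit is $0. total $2,760 + $0 = $2,760
Difference: |$1,200 − $2,760| = $1,560.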